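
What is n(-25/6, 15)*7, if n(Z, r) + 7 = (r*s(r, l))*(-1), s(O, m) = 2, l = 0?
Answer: -259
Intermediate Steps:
n(Z, r) = -7 - 2*r (n(Z, r) = -7 + (r*2)*(-1) = -7 + (2*r)*(-1) = -7 - 2*r)
n(-25/6, 15)*7 = (-7 - 2*15)*7 = (-7 - 30)*7 = -37*7 = -259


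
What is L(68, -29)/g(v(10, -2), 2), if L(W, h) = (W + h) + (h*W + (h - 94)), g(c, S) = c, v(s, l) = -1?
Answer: 2056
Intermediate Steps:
L(W, h) = -94 + W + 2*h + W*h (L(W, h) = (W + h) + (W*h + (-94 + h)) = (W + h) + (-94 + h + W*h) = -94 + W + 2*h + W*h)
L(68, -29)/g(v(10, -2), 2) = (-94 + 68 + 2*(-29) + 68*(-29))/(-1) = (-94 + 68 - 58 - 1972)*(-1) = -2056*(-1) = 2056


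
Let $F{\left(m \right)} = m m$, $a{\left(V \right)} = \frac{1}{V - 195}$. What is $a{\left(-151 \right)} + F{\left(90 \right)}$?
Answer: $\frac{2802599}{346} \approx 8100.0$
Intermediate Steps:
$a{\left(V \right)} = \frac{1}{-195 + V}$
$F{\left(m \right)} = m^{2}$
$a{\left(-151 \right)} + F{\left(90 \right)} = \frac{1}{-195 - 151} + 90^{2} = \frac{1}{-346} + 8100 = - \frac{1}{346} + 8100 = \frac{2802599}{346}$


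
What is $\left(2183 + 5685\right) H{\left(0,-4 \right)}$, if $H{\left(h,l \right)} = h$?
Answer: $0$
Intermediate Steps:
$\left(2183 + 5685\right) H{\left(0,-4 \right)} = \left(2183 + 5685\right) 0 = 7868 \cdot 0 = 0$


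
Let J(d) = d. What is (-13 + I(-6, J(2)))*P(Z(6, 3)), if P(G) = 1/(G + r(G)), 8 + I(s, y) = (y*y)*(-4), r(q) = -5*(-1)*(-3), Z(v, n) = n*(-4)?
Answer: 37/27 ≈ 1.3704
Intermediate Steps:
Z(v, n) = -4*n
r(q) = -15 (r(q) = 5*(-3) = -15)
I(s, y) = -8 - 4*y**2 (I(s, y) = -8 + (y*y)*(-4) = -8 + y**2*(-4) = -8 - 4*y**2)
P(G) = 1/(-15 + G) (P(G) = 1/(G - 15) = 1/(-15 + G))
(-13 + I(-6, J(2)))*P(Z(6, 3)) = (-13 + (-8 - 4*2**2))/(-15 - 4*3) = (-13 + (-8 - 4*4))/(-15 - 12) = (-13 + (-8 - 16))/(-27) = (-13 - 24)*(-1/27) = -37*(-1/27) = 37/27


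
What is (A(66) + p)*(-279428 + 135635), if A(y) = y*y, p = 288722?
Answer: -42142564854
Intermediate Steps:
A(y) = y²
(A(66) + p)*(-279428 + 135635) = (66² + 288722)*(-279428 + 135635) = (4356 + 288722)*(-143793) = 293078*(-143793) = -42142564854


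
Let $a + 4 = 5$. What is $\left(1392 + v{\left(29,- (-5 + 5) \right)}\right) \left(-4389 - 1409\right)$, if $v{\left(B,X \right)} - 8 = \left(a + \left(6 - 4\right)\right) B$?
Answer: $-8621626$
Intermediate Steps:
$a = 1$ ($a = -4 + 5 = 1$)
$v{\left(B,X \right)} = 8 + 3 B$ ($v{\left(B,X \right)} = 8 + \left(1 + \left(6 - 4\right)\right) B = 8 + \left(1 + 2\right) B = 8 + 3 B$)
$\left(1392 + v{\left(29,- (-5 + 5) \right)}\right) \left(-4389 - 1409\right) = \left(1392 + \left(8 + 3 \cdot 29\right)\right) \left(-4389 - 1409\right) = \left(1392 + \left(8 + 87\right)\right) \left(-5798\right) = \left(1392 + 95\right) \left(-5798\right) = 1487 \left(-5798\right) = -8621626$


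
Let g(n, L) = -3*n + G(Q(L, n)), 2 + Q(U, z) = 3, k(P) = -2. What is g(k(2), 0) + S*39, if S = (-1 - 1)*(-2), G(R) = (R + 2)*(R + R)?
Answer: 168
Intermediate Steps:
Q(U, z) = 1 (Q(U, z) = -2 + 3 = 1)
G(R) = 2*R*(2 + R) (G(R) = (2 + R)*(2*R) = 2*R*(2 + R))
S = 4 (S = -2*(-2) = 4)
g(n, L) = 6 - 3*n (g(n, L) = -3*n + 2*1*(2 + 1) = -3*n + 2*1*3 = -3*n + 6 = 6 - 3*n)
g(k(2), 0) + S*39 = (6 - 3*(-2)) + 4*39 = (6 + 6) + 156 = 12 + 156 = 168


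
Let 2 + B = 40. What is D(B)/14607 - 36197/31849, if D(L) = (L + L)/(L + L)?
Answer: -528697730/465218343 ≈ -1.1364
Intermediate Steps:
B = 38 (B = -2 + 40 = 38)
D(L) = 1 (D(L) = (2*L)/((2*L)) = (2*L)*(1/(2*L)) = 1)
D(B)/14607 - 36197/31849 = 1/14607 - 36197/31849 = -528697730/465218343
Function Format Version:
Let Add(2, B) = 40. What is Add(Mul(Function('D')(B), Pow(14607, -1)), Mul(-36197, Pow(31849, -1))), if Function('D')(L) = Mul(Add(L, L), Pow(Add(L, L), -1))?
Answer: Rational(-528697730, 465218343) ≈ -1.1364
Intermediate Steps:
B = 38 (B = Add(-2, 40) = 38)
Function('D')(L) = 1 (Function('D')(L) = Mul(Mul(2, L), Pow(Mul(2, L), -1)) = Mul(Mul(2, L), Mul(Rational(1, 2), Pow(L, -1))) = 1)
Add(Mul(Function('D')(B), Pow(14607, -1)), Mul(-36197, Pow(31849, -1))) = Add(Mul(1, Pow(14607, -1)), Mul(-36197, Pow(31849, -1))) = Add(Mul(1, Rational(1, 14607)), Mul(-36197, Rational(1, 31849))) = Add(Rational(1, 14607), Rational(-36197, 31849)) = Rational(-528697730, 465218343)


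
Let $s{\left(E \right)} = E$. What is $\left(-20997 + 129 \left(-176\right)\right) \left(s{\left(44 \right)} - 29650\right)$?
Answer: $1293811806$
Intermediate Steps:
$\left(-20997 + 129 \left(-176\right)\right) \left(s{\left(44 \right)} - 29650\right) = \left(-20997 + 129 \left(-176\right)\right) \left(44 - 29650\right) = \left(-20997 - 22704\right) \left(-29606\right) = \left(-43701\right) \left(-29606\right) = 1293811806$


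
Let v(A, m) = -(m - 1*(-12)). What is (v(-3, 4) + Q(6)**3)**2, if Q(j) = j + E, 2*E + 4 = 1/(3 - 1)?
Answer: 15124321/4096 ≈ 3692.5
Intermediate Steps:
v(A, m) = -12 - m (v(A, m) = -(m + 12) = -(12 + m) = -12 - m)
E = -7/4 (E = -2 + 1/(2*(3 - 1)) = -2 + (1/2)/2 = -2 + (1/2)*(1/2) = -2 + 1/4 = -7/4 ≈ -1.7500)
Q(j) = -7/4 + j (Q(j) = j - 7/4 = -7/4 + j)
(v(-3, 4) + Q(6)**3)**2 = ((-12 - 1*4) + (-7/4 + 6)**3)**2 = ((-12 - 4) + (17/4)**3)**2 = (-16 + 4913/64)**2 = (3889/64)**2 = 15124321/4096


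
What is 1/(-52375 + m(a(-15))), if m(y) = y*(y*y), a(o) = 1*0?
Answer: -1/52375 ≈ -1.9093e-5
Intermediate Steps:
a(o) = 0
m(y) = y**3 (m(y) = y*y**2 = y**3)
1/(-52375 + m(a(-15))) = 1/(-52375 + 0**3) = 1/(-52375 + 0) = 1/(-52375) = -1/52375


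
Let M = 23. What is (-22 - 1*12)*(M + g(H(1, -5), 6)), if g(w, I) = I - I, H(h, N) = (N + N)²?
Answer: -782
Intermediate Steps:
H(h, N) = 4*N² (H(h, N) = (2*N)² = 4*N²)
g(w, I) = 0
(-22 - 1*12)*(M + g(H(1, -5), 6)) = (-22 - 1*12)*(23 + 0) = (-22 - 12)*23 = -34*23 = -782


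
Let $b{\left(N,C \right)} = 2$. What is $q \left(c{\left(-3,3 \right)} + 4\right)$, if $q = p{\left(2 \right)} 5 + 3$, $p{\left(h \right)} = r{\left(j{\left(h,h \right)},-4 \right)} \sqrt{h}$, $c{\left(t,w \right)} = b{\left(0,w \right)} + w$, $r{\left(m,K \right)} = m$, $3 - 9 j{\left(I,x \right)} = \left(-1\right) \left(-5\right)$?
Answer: $27 - 10 \sqrt{2} \approx 12.858$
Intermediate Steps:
$j{\left(I,x \right)} = - \frac{2}{9}$ ($j{\left(I,x \right)} = \frac{1}{3} - \frac{\left(-1\right) \left(-5\right)}{9} = \frac{1}{3} - \frac{5}{9} = - \frac{2}{9}$)
$c{\left(t,w \right)} = 2 + w$
$p{\left(h \right)} = - \frac{2 \sqrt{h}}{9}$
$q = 3 - \frac{10 \sqrt{2}}{9}$ ($q = - \frac{2 \sqrt{2}}{9} \cdot 5 + 3 = - \frac{10 \sqrt{2}}{9} + 3 = 3 - \frac{10 \sqrt{2}}{9} \approx 1.4287$)
$q \left(c{\left(-3,3 \right)} + 4\right) = \left(3 - \frac{10 \sqrt{2}}{9}\right) \left(\left(2 + 3\right) + 4\right) = \left(3 - \frac{10 \sqrt{2}}{9}\right) \left(5 + 4\right) = \left(3 - \frac{10 \sqrt{2}}{9}\right) 9 = 27 - 10 \sqrt{2}$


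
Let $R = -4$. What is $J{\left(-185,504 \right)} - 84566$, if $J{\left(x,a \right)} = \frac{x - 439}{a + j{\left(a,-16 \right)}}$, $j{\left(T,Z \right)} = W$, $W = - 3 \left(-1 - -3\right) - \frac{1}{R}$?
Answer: $- \frac{168542534}{1993} \approx -84567.0$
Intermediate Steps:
$W = - \frac{23}{4}$ ($W = - 3 \left(-1 - -3\right) - \frac{1}{-4} = - 3 \left(-1 + 3\right) - - \frac{1}{4} = \left(-3\right) 2 + \frac{1}{4} = -6 + \frac{1}{4} = - \frac{23}{4} \approx -5.75$)
$j{\left(T,Z \right)} = - \frac{23}{4}$
$J{\left(x,a \right)} = \frac{-439 + x}{- \frac{23}{4} + a}$ ($J{\left(x,a \right)} = \frac{x - 439}{a - \frac{23}{4}} = \frac{-439 + x}{- \frac{23}{4} + a}$)
$J{\left(-185,504 \right)} - 84566 = \frac{4 \left(-439 - 185\right)}{-23 + 4 \cdot 504} - 84566 = 4 \frac{1}{-23 + 2016} \left(-624\right) - 84566 = 4 \cdot \frac{1}{1993} \left(-624\right) - 84566 = - \frac{2496}{1993} - 84566 = - \frac{168542534}{1993}$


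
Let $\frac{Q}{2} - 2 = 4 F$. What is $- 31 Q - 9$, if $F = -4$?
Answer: $859$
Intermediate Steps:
$Q = -28$ ($Q = 4 + 2 \cdot 4 \left(-4\right) = 4 + 2 \left(-16\right) = 4 - 32 = -28$)
$- 31 Q - 9 = \left(-31\right) \left(-28\right) - 9 = 868 - 9 = 859$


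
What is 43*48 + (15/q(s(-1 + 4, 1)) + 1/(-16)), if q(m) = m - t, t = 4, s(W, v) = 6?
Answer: 33143/16 ≈ 2071.4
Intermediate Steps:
q(m) = -4 + m (q(m) = m - 1*4 = m - 4 = -4 + m)
43*48 + (15/q(s(-1 + 4, 1)) + 1/(-16)) = 43*48 + (15/(-4 + 6) + 1/(-16)) = 2064 + (15/2 + 1*(-1/16)) = 2064 + (15*(½) - 1/16) = 2064 + (15/2 - 1/16) = 2064 + 119/16 = 33143/16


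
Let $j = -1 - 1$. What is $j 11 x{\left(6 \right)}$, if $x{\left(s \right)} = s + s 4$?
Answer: $-660$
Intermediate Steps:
$j = -2$ ($j = -1 - 1 = -2$)
$x{\left(s \right)} = 5 s$ ($x{\left(s \right)} = s + 4 s = 5 s$)
$j 11 x{\left(6 \right)} = \left(-2\right) 11 \cdot 5 \cdot 6 = \left(-22\right) 30 = -660$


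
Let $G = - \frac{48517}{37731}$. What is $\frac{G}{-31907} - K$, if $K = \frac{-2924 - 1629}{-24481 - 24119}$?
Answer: $- \frac{1826307150067}{19502904875400} \approx -0.093643$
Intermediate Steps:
$G = - \frac{48517}{37731}$ ($G = \left(-48517\right) \frac{1}{37731} = - \frac{48517}{37731} \approx -1.2859$)
$K = \frac{4553}{48600}$ ($K = - \frac{4553}{-48600} = \left(-4553\right) \left(- \frac{1}{48600}\right) = \frac{4553}{48600} \approx 0.093683$)
$\frac{G}{-31907} - K = - \frac{48517}{37731 \left(-31907\right)} - \frac{4553}{48600} = \left(- \frac{48517}{37731}\right) \left(- \frac{1}{31907}\right) - \frac{4553}{48600} = \frac{48517}{1203883017} - \frac{4553}{48600} = - \frac{1826307150067}{19502904875400}$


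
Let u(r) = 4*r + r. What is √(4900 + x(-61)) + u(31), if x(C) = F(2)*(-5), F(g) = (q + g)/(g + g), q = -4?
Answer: 155 + √19610/2 ≈ 225.02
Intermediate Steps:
F(g) = (-4 + g)/(2*g) (F(g) = (-4 + g)/(g + g) = (-4 + g)/((2*g)) = (-4 + g)*(1/(2*g)) = (-4 + g)/(2*g))
u(r) = 5*r
x(C) = 5/2 (x(C) = ((½)*(-4 + 2)/2)*(-5) = ((½)*(½)*(-2))*(-5) = -½*(-5) = 5/2)
√(4900 + x(-61)) + u(31) = √(4900 + 5/2) + 5*31 = √(9805/2) + 155 = √19610/2 + 155 = 155 + √19610/2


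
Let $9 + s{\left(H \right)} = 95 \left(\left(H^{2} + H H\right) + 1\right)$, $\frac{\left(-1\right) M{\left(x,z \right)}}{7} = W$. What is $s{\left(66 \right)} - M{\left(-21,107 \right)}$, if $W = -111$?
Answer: $826949$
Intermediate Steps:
$M{\left(x,z \right)} = 777$ ($M{\left(x,z \right)} = \left(-7\right) \left(-111\right) = 777$)
$s{\left(H \right)} = 86 + 190 H^{2}$ ($s{\left(H \right)} = -9 + 95 \left(\left(H^{2} + H H\right) + 1\right) = -9 + 95 \left(\left(H^{2} + H^{2}\right) + 1\right) = -9 + 95 \left(2 H^{2} + 1\right) = -9 + 95 \left(1 + 2 H^{2}\right) = -9 + \left(95 + 190 H^{2}\right) = 86 + 190 H^{2}$)
$s{\left(66 \right)} - M{\left(-21,107 \right)} = \left(86 + 190 \cdot 66^{2}\right) - 777 = \left(86 + 190 \cdot 4356\right) - 777 = \left(86 + 827640\right) - 777 = 827726 - 777 = 826949$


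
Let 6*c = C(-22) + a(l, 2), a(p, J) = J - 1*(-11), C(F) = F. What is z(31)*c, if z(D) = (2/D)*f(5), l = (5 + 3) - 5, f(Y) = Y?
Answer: -15/31 ≈ -0.48387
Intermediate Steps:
l = 3 (l = 8 - 5 = 3)
a(p, J) = 11 + J (a(p, J) = J + 11 = 11 + J)
z(D) = 10/D (z(D) = (2/D)*5 = 10/D)
c = -3/2 (c = (-22 + (11 + 2))/6 = (-22 + 13)/6 = (⅙)*(-9) = -3/2 ≈ -1.5000)
z(31)*c = (10/31)*(-3/2) = -15/31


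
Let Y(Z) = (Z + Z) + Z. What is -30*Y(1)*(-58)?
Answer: 5220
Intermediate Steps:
Y(Z) = 3*Z (Y(Z) = 2*Z + Z = 3*Z)
-30*Y(1)*(-58) = -90*(-58) = 5220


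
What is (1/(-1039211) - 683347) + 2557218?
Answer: 1947347355780/1039211 ≈ 1.8739e+6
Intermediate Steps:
(1/(-1039211) - 683347) + 2557218 = (-1/1039211 - 683347) + 2557218 = -710141719218/1039211 + 2557218 = 1947347355780/1039211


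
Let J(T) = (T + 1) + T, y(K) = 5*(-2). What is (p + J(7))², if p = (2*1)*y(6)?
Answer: 25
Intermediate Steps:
y(K) = -10
p = -20 (p = (2*1)*(-10) = 2*(-10) = -20)
J(T) = 1 + 2*T (J(T) = (1 + T) + T = 1 + 2*T)
(p + J(7))² = (-20 + (1 + 2*7))² = (-20 + (1 + 14))² = (-20 + 15)² = (-5)² = 25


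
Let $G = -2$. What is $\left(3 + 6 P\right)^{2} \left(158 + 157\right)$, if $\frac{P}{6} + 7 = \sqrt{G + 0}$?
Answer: $18713835 - 5647320 i \sqrt{2} \approx 1.8714 \cdot 10^{7} - 7.9865 \cdot 10^{6} i$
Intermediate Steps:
$P = -42 + 6 i \sqrt{2}$ ($P = -42 + 6 \sqrt{-2 + 0} = -42 + 6 \sqrt{-2} = -42 + 6 i \sqrt{2} \approx -42.0 + 8.4853 i$)
$\left(3 + 6 P\right)^{2} \left(158 + 157\right) = \left(3 + 6 \left(-42 + 6 i \sqrt{2}\right)\right)^{2} \left(158 + 157\right) = \left(3 - \left(252 - 36 i \sqrt{2}\right)\right)^{2} \cdot 315 = \left(-249 + 36 i \sqrt{2}\right)^{2} \cdot 315 = 315 \left(-249 + 36 i \sqrt{2}\right)^{2}$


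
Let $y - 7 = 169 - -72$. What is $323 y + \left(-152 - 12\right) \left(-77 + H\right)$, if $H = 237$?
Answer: $53864$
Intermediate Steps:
$y = 248$ ($y = 7 + \left(169 - -72\right) = 7 + \left(169 + 72\right) = 7 + 241 = 248$)
$323 y + \left(-152 - 12\right) \left(-77 + H\right) = 323 \cdot 248 + \left(-152 - 12\right) \left(-77 + 237\right) = 80104 - 26240 = 53864$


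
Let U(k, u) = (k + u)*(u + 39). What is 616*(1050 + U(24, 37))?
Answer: 3502576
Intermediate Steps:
U(k, u) = (39 + u)*(k + u) (U(k, u) = (k + u)*(39 + u) = (39 + u)*(k + u))
616*(1050 + U(24, 37)) = 616*(1050 + (37² + 39*24 + 39*37 + 24*37)) = 616*(1050 + (1369 + 936 + 1443 + 888)) = 616*(1050 + 4636) = 616*5686 = 3502576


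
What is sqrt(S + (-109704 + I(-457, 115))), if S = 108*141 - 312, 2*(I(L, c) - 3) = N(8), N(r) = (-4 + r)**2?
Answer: I*sqrt(94777) ≈ 307.86*I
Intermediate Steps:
I(L, c) = 11 (I(L, c) = 3 + (-4 + 8)**2/2 = 3 + (1/2)*4**2 = 3 + (1/2)*16 = 3 + 8 = 11)
S = 14916 (S = 15228 - 312 = 14916)
sqrt(S + (-109704 + I(-457, 115))) = sqrt(14916 + (-109704 + 11)) = sqrt(14916 - 109693) = sqrt(-94777) = I*sqrt(94777)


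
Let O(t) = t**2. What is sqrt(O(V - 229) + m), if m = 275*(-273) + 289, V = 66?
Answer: I*sqrt(48217) ≈ 219.58*I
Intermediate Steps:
m = -74786 (m = -75075 + 289 = -74786)
sqrt(O(V - 229) + m) = sqrt((66 - 229)**2 - 74786) = sqrt((-163)**2 - 74786) = sqrt(26569 - 74786) = sqrt(-48217) = I*sqrt(48217)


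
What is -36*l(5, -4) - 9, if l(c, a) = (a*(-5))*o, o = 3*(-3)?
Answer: 6471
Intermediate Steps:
o = -9
l(c, a) = 45*a (l(c, a) = (a*(-5))*(-9) = -5*a*(-9) = 45*a)
-36*l(5, -4) - 9 = -1620*(-4) - 9 = -36*(-180) - 9 = 6480 - 9 = 6471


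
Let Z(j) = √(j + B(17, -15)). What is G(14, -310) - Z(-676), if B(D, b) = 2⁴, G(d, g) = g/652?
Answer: -155/326 - 2*I*√165 ≈ -0.47546 - 25.69*I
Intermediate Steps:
G(d, g) = g/652 (G(d, g) = g*(1/652) = g/652)
B(D, b) = 16
Z(j) = √(16 + j) (Z(j) = √(j + 16) = √(16 + j))
G(14, -310) - Z(-676) = (1/652)*(-310) - √(16 - 676) = -155/326 - √(-660) = -155/326 - 2*I*√165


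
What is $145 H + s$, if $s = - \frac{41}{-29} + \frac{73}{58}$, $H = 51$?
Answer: $\frac{429065}{58} \approx 7397.7$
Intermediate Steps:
$s = \frac{155}{58}$ ($s = \left(-41\right) \left(- \frac{1}{29}\right) + 73 \cdot \frac{1}{58} = \frac{41}{29} + \frac{73}{58} = \frac{155}{58} \approx 2.6724$)
$145 H + s = 145 \cdot 51 + \frac{155}{58} = 7395 + \frac{155}{58} = \frac{429065}{58}$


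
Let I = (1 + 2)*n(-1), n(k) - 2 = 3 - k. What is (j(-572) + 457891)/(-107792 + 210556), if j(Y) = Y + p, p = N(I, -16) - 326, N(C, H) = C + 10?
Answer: 457021/102764 ≈ 4.4473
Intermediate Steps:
n(k) = 5 - k (n(k) = 2 + (3 - k) = 5 - k)
I = 18 (I = (1 + 2)*(5 - 1*(-1)) = 3*(5 + 1) = 3*6 = 18)
N(C, H) = 10 + C
p = -298 (p = (10 + 18) - 326 = 28 - 326 = -298)
j(Y) = -298 + Y (j(Y) = Y - 298 = -298 + Y)
(j(-572) + 457891)/(-107792 + 210556) = ((-298 - 572) + 457891)/(-107792 + 210556) = (-870 + 457891)/102764 = 457021*(1/102764) = 457021/102764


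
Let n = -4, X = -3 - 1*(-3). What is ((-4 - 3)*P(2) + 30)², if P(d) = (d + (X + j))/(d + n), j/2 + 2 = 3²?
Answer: 7396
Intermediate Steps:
j = 14 (j = -4 + 2*3² = -4 + 2*9 = -4 + 18 = 14)
X = 0 (X = -3 + 3 = 0)
P(d) = (14 + d)/(-4 + d) (P(d) = (d + (0 + 14))/(d - 4) = (d + 14)/(-4 + d) = (14 + d)/(-4 + d))
((-4 - 3)*P(2) + 30)² = ((-4 - 3)*((14 + 2)/(-4 + 2)) + 30)² = (-7*16/(-2) + 30)² = (-(-7)*16/2 + 30)² = (-7*(-8) + 30)² = (56 + 30)² = 86² = 7396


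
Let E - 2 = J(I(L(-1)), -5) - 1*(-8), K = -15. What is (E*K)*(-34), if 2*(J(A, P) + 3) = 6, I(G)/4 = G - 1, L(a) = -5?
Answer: 5100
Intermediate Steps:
I(G) = -4 + 4*G (I(G) = 4*(G - 1) = 4*(-1 + G) = -4 + 4*G)
J(A, P) = 0 (J(A, P) = -3 + (1/2)*6 = -3 + 3 = 0)
E = 10 (E = 2 + (0 - 1*(-8)) = 2 + (0 + 8) = 2 + 8 = 10)
(E*K)*(-34) = (10*(-15))*(-34) = -150*(-34) = 5100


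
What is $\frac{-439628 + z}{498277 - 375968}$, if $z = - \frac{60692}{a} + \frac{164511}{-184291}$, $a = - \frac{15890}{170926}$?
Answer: $\frac{44600234468783}{25583408388065} \approx 1.7433$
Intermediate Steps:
$a = - \frac{1135}{12209}$ ($a = \left(-15890\right) \frac{1}{170926} = - \frac{1135}{12209} \approx -0.092964$)
$z = \frac{136557348522763}{209170285}$ ($z = - \frac{60692}{- \frac{1135}{12209}} + \frac{164511}{-184291} = \left(-60692\right) \left(- \frac{12209}{1135}\right) + 164511 \left(- \frac{1}{184291}\right) = \frac{740988628}{1135} - \frac{164511}{184291} = \frac{136557348522763}{209170285} \approx 6.5285 \cdot 10^{5}$)
$\frac{-439628 + z}{498277 - 375968} = \frac{-439628 + \frac{136557348522763}{209170285}}{498277 - 375968} = \frac{44600234468783}{209170285 \cdot 122309} = \frac{44600234468783}{209170285} \cdot \frac{1}{122309} = \frac{44600234468783}{25583408388065}$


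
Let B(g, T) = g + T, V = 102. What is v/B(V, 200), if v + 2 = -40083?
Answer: -40085/302 ≈ -132.73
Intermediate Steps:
B(g, T) = T + g
v = -40085 (v = -2 - 40083 = -40085)
v/B(V, 200) = -40085/(200 + 102) = -40085/302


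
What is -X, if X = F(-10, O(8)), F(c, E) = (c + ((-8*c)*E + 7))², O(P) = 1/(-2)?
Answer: -1849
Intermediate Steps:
O(P) = -½
F(c, E) = (7 + c - 8*E*c)² (F(c, E) = (c + (-8*E*c + 7))² = (c + (7 - 8*E*c))² = (7 + c - 8*E*c)²)
X = 1849 (X = (7 - 10 - 8*(-½)*(-10))² = (7 - 10 - 40)² = (-43)² = 1849)
-X = -1*1849 = -1849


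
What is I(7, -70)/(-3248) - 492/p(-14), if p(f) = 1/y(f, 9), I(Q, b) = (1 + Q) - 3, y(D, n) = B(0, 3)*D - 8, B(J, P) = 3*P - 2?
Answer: 169389691/3248 ≈ 52152.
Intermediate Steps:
B(J, P) = -2 + 3*P
y(D, n) = -8 + 7*D (y(D, n) = (-2 + 3*3)*D - 8 = (-2 + 9)*D - 8 = 7*D - 8 = -8 + 7*D)
I(Q, b) = -2 + Q
p(f) = 1/(-8 + 7*f)
I(7, -70)/(-3248) - 492/p(-14) = (-2 + 7)/(-3248) - 492/(1/(-8 + 7*(-14))) = 5*(-1/3248) - 492/(1/(-8 - 98)) = -5/3248 - 492/(1/(-106)) = -5/3248 - 492/(-1/106) = -5/3248 - 492*(-106) = -5/3248 + 52152 = 169389691/3248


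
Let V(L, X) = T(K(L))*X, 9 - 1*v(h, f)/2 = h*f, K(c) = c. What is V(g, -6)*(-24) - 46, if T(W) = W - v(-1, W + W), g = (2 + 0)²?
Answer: -4366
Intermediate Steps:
v(h, f) = 18 - 2*f*h (v(h, f) = 18 - 2*h*f = 18 - 2*f*h)
g = 4 (g = 2² = 4)
T(W) = -18 - 3*W (T(W) = W - (18 - 2*(W + W)*(-1)) = W - (18 - 2*2*W*(-1)) = W - (18 + 4*W) = W + (-18 - 4*W) = -18 - 3*W)
V(L, X) = X*(-18 - 3*L) (V(L, X) = (-18 - 3*L)*X = X*(-18 - 3*L))
V(g, -6)*(-24) - 46 = (3*(-6)*(-6 - 1*4))*(-24) - 46 = (3*(-6)*(-6 - 4))*(-24) - 46 = (3*(-6)*(-10))*(-24) - 46 = 180*(-24) - 46 = -4320 - 46 = -4366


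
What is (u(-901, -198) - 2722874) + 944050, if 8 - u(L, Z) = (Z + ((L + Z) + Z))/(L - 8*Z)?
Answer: -1214929833/683 ≈ -1.7788e+6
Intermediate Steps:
u(L, Z) = 8 - (L + 3*Z)/(L - 8*Z) (u(L, Z) = 8 - (Z + ((L + Z) + Z))/(L - 8*Z) = 8 - (Z + (L + 2*Z))/(L - 8*Z) = 8 - (L + 3*Z)/(L - 8*Z))
(u(-901, -198) - 2722874) + 944050 = ((-67*(-198) + 7*(-901))/(-901 - 8*(-198)) - 2722874) + 944050 = ((13266 - 6307)/(-901 + 1584) - 2722874) + 944050 = (6959/683 - 2722874) + 944050 = -1859715983/683 + 944050 = -1214929833/683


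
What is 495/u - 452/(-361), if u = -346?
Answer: -22303/124906 ≈ -0.17856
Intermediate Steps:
495/u - 452/(-361) = 495/(-346) - 452/(-361) = 495*(-1/346) - 452*(-1/361) = -495/346 + 452/361 = -22303/124906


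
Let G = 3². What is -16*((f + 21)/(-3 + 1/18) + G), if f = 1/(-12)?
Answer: -1608/53 ≈ -30.340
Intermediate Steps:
f = -1/12 ≈ -0.083333
G = 9
-16*((f + 21)/(-3 + 1/18) + G) = -16*((-1/12 + 21)/(-3 + 1/18) + 9) = -16*(251/(12*(-3 + 1/18)) + 9) = -16*(251/(12*(-53/18)) + 9) = -16*((251/12)*(-18/53) + 9) = -16*(-753/106 + 9) = -16*201/106 = -1608/53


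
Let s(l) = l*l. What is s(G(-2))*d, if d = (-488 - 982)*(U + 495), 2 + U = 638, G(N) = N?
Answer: -6650280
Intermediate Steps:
U = 636 (U = -2 + 638 = 636)
s(l) = l²
d = -1662570 (d = (-488 - 982)*(636 + 495) = -1470*1131 = -1662570)
s(G(-2))*d = (-2)²*(-1662570) = 4*(-1662570) = -6650280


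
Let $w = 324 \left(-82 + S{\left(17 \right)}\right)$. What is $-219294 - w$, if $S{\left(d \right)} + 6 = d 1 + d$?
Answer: $-201798$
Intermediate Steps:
$S{\left(d \right)} = -6 + 2 d$ ($S{\left(d \right)} = -6 + \left(d 1 + d\right) = -6 + \left(d + d\right) = -6 + 2 d$)
$w = -17496$ ($w = 324 \left(-82 + \left(-6 + 2 \cdot 17\right)\right) = 324 \left(-82 + \left(-6 + 34\right)\right) = 324 \left(-82 + 28\right) = 324 \left(-54\right) = -17496$)
$-219294 - w = -219294 - -17496 = -219294 + 17496 = -201798$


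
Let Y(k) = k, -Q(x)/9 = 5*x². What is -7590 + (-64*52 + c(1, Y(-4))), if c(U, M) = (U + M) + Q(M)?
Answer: -11641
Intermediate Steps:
Q(x) = -45*x²
c(U, M) = M + U - 45*M² (c(U, M) = (U + M) - 45*M² = (M + U) - 45*M² = M + U - 45*M²)
-7590 + (-64*52 + c(1, Y(-4))) = -7590 + (-64*52 + (-4 + 1 - 45*(-4)²)) = -7590 + (-3328 + (-4 + 1 - 45*16)) = -7590 + (-3328 + (-4 + 1 - 720)) = -7590 + (-3328 - 723) = -7590 - 4051 = -11641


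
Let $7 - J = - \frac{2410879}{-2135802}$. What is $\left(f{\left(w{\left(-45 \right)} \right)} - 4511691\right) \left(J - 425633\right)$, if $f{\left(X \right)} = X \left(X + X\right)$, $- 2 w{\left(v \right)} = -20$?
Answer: $\frac{4101194682330750121}{2135802} \approx 1.9202 \cdot 10^{12}$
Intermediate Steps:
$w{\left(v \right)} = 10$ ($w{\left(v \right)} = \left(- \frac{1}{2}\right) \left(-20\right) = 10$)
$J = \frac{12539735}{2135802}$ ($J = 7 - - \frac{2410879}{-2135802} = 7 - \left(-2410879\right) \left(- \frac{1}{2135802}\right) = 7 - \frac{2410879}{2135802} = \frac{12539735}{2135802} \approx 5.8712$)
$f{\left(X \right)} = 2 X^{2}$ ($f{\left(X \right)} = X 2 X = 2 X^{2}$)
$\left(f{\left(w{\left(-45 \right)} \right)} - 4511691\right) \left(J - 425633\right) = \left(2 \cdot 10^{2} - 4511691\right) \left(\frac{12539735}{2135802} - 425633\right) = \left(2 \cdot 100 - 4511691\right) \left(- \frac{909055272931}{2135802}\right) = \left(200 - 4511691\right) \left(- \frac{909055272931}{2135802}\right) = \left(-4511491\right) \left(- \frac{909055272931}{2135802}\right) = \frac{4101194682330750121}{2135802}$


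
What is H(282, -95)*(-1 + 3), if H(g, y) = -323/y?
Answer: 34/5 ≈ 6.8000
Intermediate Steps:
H(282, -95)*(-1 + 3) = (-323/(-95))*(-1 + 3) = -323*(-1/95)*2 = (17/5)*2 = 34/5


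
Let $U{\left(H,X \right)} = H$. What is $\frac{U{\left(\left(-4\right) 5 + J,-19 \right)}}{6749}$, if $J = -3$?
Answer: $- \frac{23}{6749} \approx -0.0034079$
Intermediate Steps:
$\frac{U{\left(\left(-4\right) 5 + J,-19 \right)}}{6749} = \frac{\left(-4\right) 5 - 3}{6749} = \left(-20 - 3\right) \frac{1}{6749} = \left(-23\right) \frac{1}{6749} = - \frac{23}{6749}$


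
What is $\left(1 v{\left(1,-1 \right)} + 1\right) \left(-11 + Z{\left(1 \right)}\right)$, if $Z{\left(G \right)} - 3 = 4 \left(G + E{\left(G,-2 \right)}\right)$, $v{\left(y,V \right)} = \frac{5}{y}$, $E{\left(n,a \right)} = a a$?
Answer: $72$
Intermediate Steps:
$E{\left(n,a \right)} = a^{2}$
$Z{\left(G \right)} = 19 + 4 G$ ($Z{\left(G \right)} = 3 + 4 \left(G + \left(-2\right)^{2}\right) = 3 + 4 \left(G + 4\right) = 3 + 4 \left(4 + G\right) = 3 + \left(16 + 4 G\right) = 19 + 4 G$)
$\left(1 v{\left(1,-1 \right)} + 1\right) \left(-11 + Z{\left(1 \right)}\right) = \left(1 \cdot \frac{5}{1} + 1\right) \left(-11 + \left(19 + 4 \cdot 1\right)\right) = \left(1 \cdot 5 \cdot 1 + 1\right) \left(-11 + \left(19 + 4\right)\right) = \left(1 \cdot 5 + 1\right) \left(-11 + 23\right) = \left(5 + 1\right) 12 = 6 \cdot 12 = 72$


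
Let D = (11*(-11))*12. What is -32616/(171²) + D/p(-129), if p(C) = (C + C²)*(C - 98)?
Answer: -377190173/338277216 ≈ -1.1150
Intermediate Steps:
p(C) = (-98 + C)*(C + C²) (p(C) = (C + C²)*(-98 + C) = (-98 + C)*(C + C²))
D = -1452 (D = -121*12 = -1452)
-32616/(171²) + D/p(-129) = -32616/(171²) - 1452*(-1/(129*(-98 + (-129)² - 97*(-129)))) = -32616/29241 - 1452*(-1/(129*(-98 + 16641 + 12513))) = -32616*1/29241 - 1452/((-129*29056)) = -1208/1083 - 1452/(-3748224) = -1208/1083 - 1452*(-1/3748224) = -1208/1083 + 121/312352 = -377190173/338277216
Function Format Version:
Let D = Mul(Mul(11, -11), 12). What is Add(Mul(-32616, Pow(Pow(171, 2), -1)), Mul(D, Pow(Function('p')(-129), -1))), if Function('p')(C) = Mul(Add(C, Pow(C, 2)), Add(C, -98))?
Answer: Rational(-377190173, 338277216) ≈ -1.1150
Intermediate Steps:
Function('p')(C) = Mul(Add(-98, C), Add(C, Pow(C, 2))) (Function('p')(C) = Mul(Add(C, Pow(C, 2)), Add(-98, C)) = Mul(Add(-98, C), Add(C, Pow(C, 2))))
D = -1452 (D = Mul(-121, 12) = -1452)
Add(Mul(-32616, Pow(Pow(171, 2), -1)), Mul(D, Pow(Function('p')(-129), -1))) = Add(Mul(-32616, Pow(Pow(171, 2), -1)), Mul(-1452, Pow(Mul(-129, Add(-98, Pow(-129, 2), Mul(-97, -129))), -1))) = Add(Mul(-32616, Pow(29241, -1)), Mul(-1452, Pow(Mul(-129, Add(-98, 16641, 12513)), -1))) = Add(Mul(-32616, Rational(1, 29241)), Mul(-1452, Pow(Mul(-129, 29056), -1))) = Add(Rational(-1208, 1083), Mul(-1452, Pow(-3748224, -1))) = Add(Rational(-1208, 1083), Mul(-1452, Rational(-1, 3748224))) = Add(Rational(-1208, 1083), Rational(121, 312352)) = Rational(-377190173, 338277216)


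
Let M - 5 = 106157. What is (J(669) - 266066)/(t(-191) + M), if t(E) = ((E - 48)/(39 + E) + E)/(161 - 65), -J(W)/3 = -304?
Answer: -3869127168/1549087111 ≈ -2.4977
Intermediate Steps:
J(W) = 912 (J(W) = -3*(-304) = 912)
t(E) = E/96 + (-48 + E)/(96*(39 + E)) (t(E) = ((-48 + E)/(39 + E) + E)/96 = ((-48 + E)/(39 + E) + E)*(1/96) = (E + (-48 + E)/(39 + E))*(1/96) = E/96 + (-48 + E)/(96*(39 + E)))
M = 106162 (M = 5 + 106157 = 106162)
(J(669) - 266066)/(t(-191) + M) = (912 - 266066)/((-48 + (-191)² + 40*(-191))/(96*(39 - 191)) + 106162) = -265154/((1/96)*(-48 + 36481 - 7640)/(-152) + 106162) = -265154/((1/96)*(-1/152)*28793 + 106162) = -265154/(-28793/14592 + 106162) = -265154/1549087111/14592 = -265154*14592/1549087111 = -3869127168/1549087111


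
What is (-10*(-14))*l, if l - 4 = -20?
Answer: -2240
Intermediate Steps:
l = -16 (l = 4 - 20 = -16)
(-10*(-14))*l = -10*(-14)*(-16) = 140*(-16) = -2240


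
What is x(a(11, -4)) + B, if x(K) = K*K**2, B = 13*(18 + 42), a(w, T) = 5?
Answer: 905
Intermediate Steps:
B = 780 (B = 13*60 = 780)
x(K) = K**3
x(a(11, -4)) + B = 5**3 + 780 = 125 + 780 = 905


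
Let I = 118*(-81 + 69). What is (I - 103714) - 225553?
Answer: -330683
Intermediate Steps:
I = -1416 (I = 118*(-12) = -1416)
(I - 103714) - 225553 = (-1416 - 103714) - 225553 = -105130 - 225553 = -330683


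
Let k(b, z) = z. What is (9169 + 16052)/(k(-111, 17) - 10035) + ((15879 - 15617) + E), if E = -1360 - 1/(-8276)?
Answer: -45621382921/41454484 ≈ -1100.5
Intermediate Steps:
E = -11255359/8276 (E = -1360 - 1*(-1/8276) = -1360 + 1/8276 = -11255359/8276 ≈ -1360.0)
(9169 + 16052)/(k(-111, 17) - 10035) + ((15879 - 15617) + E) = (9169 + 16052)/(17 - 10035) + ((15879 - 15617) - 11255359/8276) = 25221/(-10018) + (262 - 11255359/8276) = 25221*(-1/10018) - 9087047/8276 = -25221/10018 - 9087047/8276 = -45621382921/41454484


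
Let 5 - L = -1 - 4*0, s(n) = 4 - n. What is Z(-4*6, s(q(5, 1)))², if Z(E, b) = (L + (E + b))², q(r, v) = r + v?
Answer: 160000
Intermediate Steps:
L = 6 (L = 5 - (-1 - 4*0) = 5 - (-1 + 0) = 5 - 1*(-1) = 5 + 1 = 6)
Z(E, b) = (6 + E + b)² (Z(E, b) = (6 + (E + b))² = (6 + E + b)²)
Z(-4*6, s(q(5, 1)))² = ((6 - 4*6 + (4 - (5 + 1)))²)² = ((6 - 24 + (4 - 1*6))²)² = ((6 - 24 + (4 - 6))²)² = ((6 - 24 - 2)²)² = ((-20)²)² = 400² = 160000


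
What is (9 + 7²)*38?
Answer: 2204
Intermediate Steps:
(9 + 7²)*38 = (9 + 49)*38 = 58*38 = 2204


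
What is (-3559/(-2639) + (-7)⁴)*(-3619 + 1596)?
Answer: -1832201622/377 ≈ -4.8600e+6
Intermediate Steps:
(-3559/(-2639) + (-7)⁴)*(-3619 + 1596) = (-3559*(-1/2639) + 2401)*(-2023) = (3559/2639 + 2401)*(-2023) = (6339798/2639)*(-2023) = -1832201622/377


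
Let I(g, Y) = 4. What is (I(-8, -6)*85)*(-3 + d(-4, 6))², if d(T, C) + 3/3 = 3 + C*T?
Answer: 212500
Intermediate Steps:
d(T, C) = 2 + C*T (d(T, C) = -1 + (3 + C*T) = 2 + C*T)
(I(-8, -6)*85)*(-3 + d(-4, 6))² = (4*85)*(-3 + (2 + 6*(-4)))² = 340*(-3 + (2 - 24))² = 340*(-3 - 22)² = 340*(-25)² = 340*625 = 212500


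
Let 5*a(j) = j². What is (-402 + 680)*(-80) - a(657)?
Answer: -542849/5 ≈ -1.0857e+5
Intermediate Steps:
a(j) = j²/5
(-402 + 680)*(-80) - a(657) = (-402 + 680)*(-80) - 657²/5 = 278*(-80) - 431649/5 = -22240 - 1*431649/5 = -22240 - 431649/5 = -542849/5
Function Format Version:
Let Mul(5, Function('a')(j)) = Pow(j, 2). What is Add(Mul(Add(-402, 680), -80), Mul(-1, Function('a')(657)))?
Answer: Rational(-542849, 5) ≈ -1.0857e+5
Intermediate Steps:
Function('a')(j) = Mul(Rational(1, 5), Pow(j, 2))
Add(Mul(Add(-402, 680), -80), Mul(-1, Function('a')(657))) = Add(Mul(Add(-402, 680), -80), Mul(-1, Mul(Rational(1, 5), Pow(657, 2)))) = Add(Mul(278, -80), Mul(-1, Mul(Rational(1, 5), 431649))) = Add(-22240, Mul(-1, Rational(431649, 5))) = Add(-22240, Rational(-431649, 5)) = Rational(-542849, 5)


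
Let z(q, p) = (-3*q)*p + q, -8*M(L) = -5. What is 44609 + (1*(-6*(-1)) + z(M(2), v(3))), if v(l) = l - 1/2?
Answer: 713775/16 ≈ 44611.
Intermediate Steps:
v(l) = -½ + l (v(l) = l - 1*½ = l - ½ = -½ + l)
M(L) = 5/8 (M(L) = -⅛*(-5) = 5/8)
z(q, p) = q - 3*p*q (z(q, p) = -3*p*q + q = q - 3*p*q)
44609 + (1*(-6*(-1)) + z(M(2), v(3))) = 44609 + (1*(-6*(-1)) + 5*(1 - 3*(-½ + 3))/8) = 44609 + (1*6 + 5*(1 - 3*5/2)/8) = 44609 + (6 + 5*(1 - 15/2)/8) = 44609 + (6 + (5/8)*(-13/2)) = 44609 + (6 - 65/16) = 44609 + 31/16 = 713775/16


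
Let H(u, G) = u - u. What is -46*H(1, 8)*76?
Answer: 0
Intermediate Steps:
H(u, G) = 0
-46*H(1, 8)*76 = -46*0*76 = 0*76 = 0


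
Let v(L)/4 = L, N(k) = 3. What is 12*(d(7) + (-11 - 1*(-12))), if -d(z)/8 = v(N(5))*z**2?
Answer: -56436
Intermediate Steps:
v(L) = 4*L
d(z) = -96*z**2 (d(z) = -8*4*3*z**2 = -96*z**2)
12*(d(7) + (-11 - 1*(-12))) = 12*(-96*7**2 + (-11 - 1*(-12))) = 12*(-96*49 + (-11 + 12)) = 12*(-4704 + 1) = 12*(-4703) = -56436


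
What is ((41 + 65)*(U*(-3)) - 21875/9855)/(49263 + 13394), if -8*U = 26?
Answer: 4065307/246993894 ≈ 0.016459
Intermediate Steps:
U = -13/4 (U = -⅛*26 = -13/4 ≈ -3.2500)
((41 + 65)*(U*(-3)) - 21875/9855)/(49263 + 13394) = ((41 + 65)*(-13/4*(-3)) - 21875/9855)/(49263 + 13394) = (106*(39/4) - 21875*1/9855)/62657 = (2067/2 - 4375/1971)*(1/62657) = (4065307/3942)*(1/62657) = 4065307/246993894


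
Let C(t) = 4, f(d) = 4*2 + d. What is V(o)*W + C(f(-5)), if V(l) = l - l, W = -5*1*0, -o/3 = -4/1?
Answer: 4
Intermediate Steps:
f(d) = 8 + d
o = 12 (o = -(-12)/1 = -(-12) = -3*(-4) = 12)
W = 0 (W = -5*0 = 0)
V(l) = 0
V(o)*W + C(f(-5)) = 0*0 + 4 = 0 + 4 = 4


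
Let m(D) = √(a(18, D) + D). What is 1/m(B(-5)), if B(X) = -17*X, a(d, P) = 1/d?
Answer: 3*√3062/1531 ≈ 0.10843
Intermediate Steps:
m(D) = √(1/18 + D)
1/m(B(-5)) = 1/(√(2 + 36*(-17*(-5)))/6) = 1/(√(2 + 36*85)/6) = 1/(√(2 + 3060)/6) = 1/(√3062/6) = 3*√3062/1531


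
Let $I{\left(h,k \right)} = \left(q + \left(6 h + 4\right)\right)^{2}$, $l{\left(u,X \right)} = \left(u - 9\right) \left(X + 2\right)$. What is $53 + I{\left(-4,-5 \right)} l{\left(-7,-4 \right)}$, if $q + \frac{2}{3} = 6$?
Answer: $\frac{62429}{9} \approx 6936.6$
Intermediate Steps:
$q = \frac{16}{3}$ ($q = - \frac{2}{3} + 6 = \frac{16}{3} \approx 5.3333$)
$l{\left(u,X \right)} = \left(-9 + u\right) \left(2 + X\right)$
$I{\left(h,k \right)} = \left(\frac{28}{3} + 6 h\right)^{2}$ ($I{\left(h,k \right)} = \left(\frac{16}{3} + \left(6 h + 4\right)\right)^{2} = \left(\frac{16}{3} + \left(4 + 6 h\right)\right)^{2} = \left(\frac{28}{3} + 6 h\right)^{2}$)
$53 + I{\left(-4,-5 \right)} l{\left(-7,-4 \right)} = 53 + \frac{4 \left(14 + 9 \left(-4\right)\right)^{2}}{9} \left(-18 - -36 + 2 \left(-7\right) - -28\right) = 53 + \frac{4 \left(14 - 36\right)^{2}}{9} \left(-18 + 36 - 14 + 28\right) = 53 + \frac{4 \left(-22\right)^{2}}{9} \cdot 32 = 53 + \frac{4}{9} \cdot 484 \cdot 32 = 53 + \frac{1936}{9} \cdot 32 = 53 + \frac{61952}{9} = \frac{62429}{9}$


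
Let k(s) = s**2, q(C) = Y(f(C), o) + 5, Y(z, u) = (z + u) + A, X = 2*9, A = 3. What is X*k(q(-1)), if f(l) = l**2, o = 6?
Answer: 4050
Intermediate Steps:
X = 18
Y(z, u) = 3 + u + z (Y(z, u) = (z + u) + 3 = (u + z) + 3 = 3 + u + z)
q(C) = 14 + C**2 (q(C) = (3 + 6 + C**2) + 5 = (9 + C**2) + 5 = 14 + C**2)
X*k(q(-1)) = 18*(14 + (-1)**2)**2 = 18*(14 + 1)**2 = 18*15**2 = 18*225 = 4050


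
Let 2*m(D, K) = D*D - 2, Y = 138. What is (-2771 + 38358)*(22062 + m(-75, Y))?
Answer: 1770346489/2 ≈ 8.8517e+8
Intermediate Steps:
m(D, K) = -1 + D**2/2 (m(D, K) = (D*D - 2)/2 = (D**2 - 2)/2 = (-2 + D**2)/2 = -1 + D**2/2)
(-2771 + 38358)*(22062 + m(-75, Y)) = (-2771 + 38358)*(22062 + (-1 + (1/2)*(-75)**2)) = 35587*(22062 + (-1 + (1/2)*5625)) = 35587*(22062 + (-1 + 5625/2)) = 35587*(22062 + 5623/2) = 35587*(49747/2) = 1770346489/2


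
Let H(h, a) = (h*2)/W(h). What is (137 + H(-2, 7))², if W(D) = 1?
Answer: 17689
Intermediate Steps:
H(h, a) = 2*h (H(h, a) = (h*2)/1 = (2*h)*1 = 2*h)
(137 + H(-2, 7))² = (137 + 2*(-2))² = (137 - 4)² = 133² = 17689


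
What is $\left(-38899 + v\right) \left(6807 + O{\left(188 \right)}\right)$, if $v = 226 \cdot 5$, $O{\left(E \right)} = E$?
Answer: $-264194155$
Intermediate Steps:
$v = 1130$
$\left(-38899 + v\right) \left(6807 + O{\left(188 \right)}\right) = \left(-38899 + 1130\right) \left(6807 + 188\right) = \left(-37769\right) 6995 = -264194155$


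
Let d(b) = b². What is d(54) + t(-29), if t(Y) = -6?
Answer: 2910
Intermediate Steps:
d(54) + t(-29) = 54² - 6 = 2916 - 6 = 2910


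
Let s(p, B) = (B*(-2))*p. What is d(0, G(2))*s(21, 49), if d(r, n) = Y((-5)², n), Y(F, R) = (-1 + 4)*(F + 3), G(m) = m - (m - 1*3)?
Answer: -172872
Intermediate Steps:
G(m) = 3 (G(m) = m - (m - 3) = m - (-3 + m) = m + (3 - m) = 3)
s(p, B) = -2*B*p (s(p, B) = (-2*B)*p = -2*B*p)
Y(F, R) = 9 + 3*F (Y(F, R) = 3*(3 + F) = 9 + 3*F)
d(r, n) = 84 (d(r, n) = 9 + 3*(-5)² = 9 + 3*25 = 9 + 75 = 84)
d(0, G(2))*s(21, 49) = 84*(-2*49*21) = 84*(-2058) = -172872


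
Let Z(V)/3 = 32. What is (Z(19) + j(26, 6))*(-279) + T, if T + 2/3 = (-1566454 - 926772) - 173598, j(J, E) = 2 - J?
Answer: -8060738/3 ≈ -2.6869e+6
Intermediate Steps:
Z(V) = 96 (Z(V) = 3*32 = 96)
T = -8000474/3 (T = -⅔ + ((-1566454 - 926772) - 173598) = -⅔ + (-2493226 - 173598) = -⅔ - 2666824 = -8000474/3 ≈ -2.6668e+6)
(Z(19) + j(26, 6))*(-279) + T = (96 + (2 - 1*26))*(-279) - 8000474/3 = (96 + (2 - 26))*(-279) - 8000474/3 = (96 - 24)*(-279) - 8000474/3 = 72*(-279) - 8000474/3 = -20088 - 8000474/3 = -8060738/3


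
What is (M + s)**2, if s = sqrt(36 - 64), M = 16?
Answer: 228 + 64*I*sqrt(7) ≈ 228.0 + 169.33*I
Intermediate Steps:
s = 2*I*sqrt(7) (s = sqrt(-28) = 2*I*sqrt(7) ≈ 5.2915*I)
(M + s)**2 = (16 + 2*I*sqrt(7))**2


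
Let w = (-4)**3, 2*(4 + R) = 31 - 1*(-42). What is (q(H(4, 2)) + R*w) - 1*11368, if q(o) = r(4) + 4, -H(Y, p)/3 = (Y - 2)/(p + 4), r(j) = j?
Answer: -13440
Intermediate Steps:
R = 65/2 (R = -4 + (31 - 1*(-42))/2 = -4 + (31 + 42)/2 = -4 + (1/2)*73 = -4 + 73/2 = 65/2 ≈ 32.500)
H(Y, p) = -3*(-2 + Y)/(4 + p) (H(Y, p) = -3*(Y - 2)/(p + 4) = -3*(-2 + Y)/(4 + p))
w = -64
q(o) = 8 (q(o) = 4 + 4 = 8)
(q(H(4, 2)) + R*w) - 1*11368 = (8 + (65/2)*(-64)) - 1*11368 = (8 - 2080) - 11368 = -2072 - 11368 = -13440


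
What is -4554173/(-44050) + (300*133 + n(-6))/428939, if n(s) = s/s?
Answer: 1955220051497/18894762950 ≈ 103.48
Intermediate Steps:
n(s) = 1
-4554173/(-44050) + (300*133 + n(-6))/428939 = -4554173/(-44050) + (300*133 + 1)/428939 = -4554173*(-1/44050) + (39900 + 1)*(1/428939) = 4554173/44050 + 39901*(1/428939) = 4554173/44050 + 39901/428939 = 1955220051497/18894762950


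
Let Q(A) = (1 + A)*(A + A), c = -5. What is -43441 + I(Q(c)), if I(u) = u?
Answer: -43401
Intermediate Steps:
Q(A) = 2*A*(1 + A) (Q(A) = (1 + A)*(2*A) = 2*A*(1 + A))
-43441 + I(Q(c)) = -43441 + 2*(-5)*(1 - 5) = -43441 + 2*(-5)*(-4) = -43441 + 40 = -43401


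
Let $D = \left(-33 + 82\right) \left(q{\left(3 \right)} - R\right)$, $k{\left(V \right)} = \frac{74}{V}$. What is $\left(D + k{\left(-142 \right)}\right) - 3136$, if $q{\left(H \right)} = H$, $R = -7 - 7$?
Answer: $- \frac{163550}{71} \approx -2303.5$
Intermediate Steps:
$R = -14$ ($R = -7 - 7 = -14$)
$D = 833$ ($D = \left(-33 + 82\right) \left(3 - -14\right) = 49 \left(3 + 14\right) = 49 \cdot 17 = 833$)
$\left(D + k{\left(-142 \right)}\right) - 3136 = \left(833 + \frac{74}{-142}\right) - 3136 = \left(833 + 74 \left(- \frac{1}{142}\right)\right) - 3136 = \left(833 - \frac{37}{71}\right) - 3136 = \frac{59106}{71} - 3136 = - \frac{163550}{71}$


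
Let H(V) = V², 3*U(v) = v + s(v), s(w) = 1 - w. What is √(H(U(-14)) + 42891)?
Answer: 2*√96505/3 ≈ 207.10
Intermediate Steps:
U(v) = ⅓ (U(v) = (v + (1 - v))/3 = (⅓)*1 = ⅓)
√(H(U(-14)) + 42891) = √((⅓)² + 42891) = √(⅑ + 42891) = √(386020/9) = 2*√96505/3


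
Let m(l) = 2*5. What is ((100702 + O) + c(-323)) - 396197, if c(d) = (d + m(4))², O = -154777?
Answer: -352303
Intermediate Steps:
m(l) = 10
c(d) = (10 + d)² (c(d) = (d + 10)² = (10 + d)²)
((100702 + O) + c(-323)) - 396197 = ((100702 - 154777) + (10 - 323)²) - 396197 = (-54075 + (-313)²) - 396197 = (-54075 + 97969) - 396197 = 43894 - 396197 = -352303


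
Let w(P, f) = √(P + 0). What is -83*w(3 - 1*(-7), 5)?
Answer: -83*√10 ≈ -262.47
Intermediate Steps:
w(P, f) = √P
-83*w(3 - 1*(-7), 5) = -83*√(3 - 1*(-7)) = -83*√(3 + 7) = -83*√10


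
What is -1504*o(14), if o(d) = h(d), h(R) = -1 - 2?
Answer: 4512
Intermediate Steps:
h(R) = -3
o(d) = -3
-1504*o(14) = -1504*(-3) = 4512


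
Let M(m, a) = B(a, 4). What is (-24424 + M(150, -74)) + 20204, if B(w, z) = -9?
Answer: -4229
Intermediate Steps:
M(m, a) = -9
(-24424 + M(150, -74)) + 20204 = (-24424 - 9) + 20204 = -24433 + 20204 = -4229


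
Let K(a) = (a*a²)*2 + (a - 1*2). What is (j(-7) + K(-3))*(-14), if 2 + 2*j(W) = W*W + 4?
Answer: 469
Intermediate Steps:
j(W) = 1 + W²/2 (j(W) = -1 + (W*W + 4)/2 = -1 + (W² + 4)/2 = -1 + (4 + W²)/2 = -1 + (2 + W²/2) = 1 + W²/2)
K(a) = -2 + a + 2*a³ (K(a) = a³*2 + (a - 2) = 2*a³ + (-2 + a) = -2 + a + 2*a³)
(j(-7) + K(-3))*(-14) = ((1 + (½)*(-7)²) + (-2 - 3 + 2*(-3)³))*(-14) = ((1 + (½)*49) + (-2 - 3 + 2*(-27)))*(-14) = ((1 + 49/2) + (-2 - 3 - 54))*(-14) = (51/2 - 59)*(-14) = -67/2*(-14) = 469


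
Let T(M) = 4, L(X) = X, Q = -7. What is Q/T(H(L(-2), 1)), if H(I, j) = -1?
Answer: -7/4 ≈ -1.7500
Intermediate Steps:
Q/T(H(L(-2), 1)) = -7/4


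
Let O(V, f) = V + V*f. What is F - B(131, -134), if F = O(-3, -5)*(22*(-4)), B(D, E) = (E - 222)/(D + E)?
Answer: -3524/3 ≈ -1174.7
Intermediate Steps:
B(D, E) = (-222 + E)/(D + E)
F = -1056 (F = (-3*(1 - 5))*(22*(-4)) = -3*(-4)*(-88) = 12*(-88) = -1056)
F - B(131, -134) = -1056 - (-222 - 134)/(131 - 134) = -1056 - (-356)/(-3) = -1056 - (-1)*(-356)/3 = -1056 - 1*356/3 = -1056 - 356/3 = -3524/3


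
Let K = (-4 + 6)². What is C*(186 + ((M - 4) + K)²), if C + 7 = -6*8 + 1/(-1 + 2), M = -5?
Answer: -11394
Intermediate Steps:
K = 4 (K = 2² = 4)
C = -54 (C = -7 + (-6*8 + 1/(-1 + 2)) = -7 + (-48 + 1/1) = -7 + (-48 + 1) = -7 - 47 = -54)
C*(186 + ((M - 4) + K)²) = -54*(186 + ((-5 - 4) + 4)²) = -54*(186 + (-9 + 4)²) = -54*(186 + (-5)²) = -54*(186 + 25) = -54*211 = -11394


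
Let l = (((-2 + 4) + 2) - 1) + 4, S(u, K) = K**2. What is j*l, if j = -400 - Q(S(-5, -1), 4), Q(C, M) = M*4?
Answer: -2912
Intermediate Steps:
Q(C, M) = 4*M
j = -416 (j = -400 - 4*4 = -400 - 1*16 = -400 - 16 = -416)
l = 7 (l = ((2 + 2) - 1) + 4 = (4 - 1) + 4 = 3 + 4 = 7)
j*l = -416*7 = -2912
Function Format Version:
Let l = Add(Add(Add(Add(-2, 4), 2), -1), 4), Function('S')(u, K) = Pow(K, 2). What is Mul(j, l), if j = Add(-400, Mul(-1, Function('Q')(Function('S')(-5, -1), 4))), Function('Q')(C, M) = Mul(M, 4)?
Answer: -2912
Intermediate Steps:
Function('Q')(C, M) = Mul(4, M)
j = -416 (j = Add(-400, Mul(-1, Mul(4, 4))) = Add(-400, Mul(-1, 16)) = Add(-400, -16) = -416)
l = 7 (l = Add(Add(Add(2, 2), -1), 4) = Add(Add(4, -1), 4) = Add(3, 4) = 7)
Mul(j, l) = Mul(-416, 7) = -2912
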